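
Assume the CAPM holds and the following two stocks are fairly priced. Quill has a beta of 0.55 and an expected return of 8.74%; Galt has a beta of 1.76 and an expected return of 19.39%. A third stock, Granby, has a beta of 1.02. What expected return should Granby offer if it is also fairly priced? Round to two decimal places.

MRP (SML slope) = (19.39% − 8.74%) / (1.76 − 0.55) = 10.65% / 1.21 = 8.8017%
R_f (intercept) = 8.74% − 0.55 × 8.8017% = 3.8991%
E(R_Granby) = R_f + β × MRP = 3.8991% + 1.02 × 8.8017% = 12.88%

12.88%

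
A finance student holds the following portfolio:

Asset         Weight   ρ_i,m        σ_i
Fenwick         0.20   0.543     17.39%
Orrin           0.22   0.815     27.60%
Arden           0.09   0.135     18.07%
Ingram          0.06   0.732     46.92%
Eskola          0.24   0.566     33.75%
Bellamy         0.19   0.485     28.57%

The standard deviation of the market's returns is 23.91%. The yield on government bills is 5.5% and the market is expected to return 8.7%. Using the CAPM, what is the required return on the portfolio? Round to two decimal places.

β_Fenwick = 0.543 × 17.39% / 23.91% = 0.3949
β_Orrin = 0.815 × 27.60% / 23.91% = 0.9408
β_Arden = 0.135 × 18.07% / 23.91% = 0.1020
β_Ingram = 0.732 × 46.92% / 23.91% = 1.4364
β_Eskola = 0.566 × 33.75% / 23.91% = 0.7989
β_Bellamy = 0.485 × 28.57% / 23.91% = 0.5795
β_P = Σ w_i β_i = 0.20×0.3949 + 0.22×0.9408 + 0.09×0.1020 + 0.06×1.4364 + 0.24×0.7989 + 0.19×0.5795 = 0.6832
MRP = 8.7% − 5.5% = 3.20%
E(R_P) = R_f + β_P × MRP = 5.5% + 0.6832 × 3.2% = 7.69%

7.69%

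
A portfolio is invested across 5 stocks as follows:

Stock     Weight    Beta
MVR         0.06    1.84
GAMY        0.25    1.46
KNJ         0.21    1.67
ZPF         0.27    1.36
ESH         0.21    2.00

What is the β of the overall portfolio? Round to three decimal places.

β_P = Σ w_i β_i = 0.06×1.84 + 0.25×1.46 + 0.21×1.67 + 0.27×1.36 + 0.21×2.00 = 1.6133

1.613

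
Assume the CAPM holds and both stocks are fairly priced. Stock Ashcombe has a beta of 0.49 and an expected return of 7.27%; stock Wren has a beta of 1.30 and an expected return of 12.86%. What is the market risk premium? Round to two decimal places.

6.90%

Both satisfy E(R) = R_f + β·MRP, so the slope of the SML is
MRP = (12.86% − 7.27%) / (1.30 − 0.49) = 5.59% / 0.81 = 6.9012%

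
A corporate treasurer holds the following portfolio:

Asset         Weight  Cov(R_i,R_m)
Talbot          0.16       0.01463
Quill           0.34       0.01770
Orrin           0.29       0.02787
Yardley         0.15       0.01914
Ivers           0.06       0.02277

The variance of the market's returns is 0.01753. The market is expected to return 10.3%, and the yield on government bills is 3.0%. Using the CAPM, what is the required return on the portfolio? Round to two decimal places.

11.61%

β_Talbot = 0.01463 / 0.01753 = 0.8346
β_Quill = 0.01770 / 0.01753 = 1.0097
β_Orrin = 0.02787 / 0.01753 = 1.5898
β_Yardley = 0.01914 / 0.01753 = 1.0918
β_Ivers = 0.02277 / 0.01753 = 1.2989
β_P = Σ w_i β_i = 0.16×0.8346 + 0.34×1.0097 + 0.29×1.5898 + 0.15×1.0918 + 0.06×1.2989 = 1.1796
MRP = 10.3% − 3.0% = 7.30%
E(R_P) = R_f + β_P × MRP = 3.0% + 1.1796 × 7.3% = 11.61%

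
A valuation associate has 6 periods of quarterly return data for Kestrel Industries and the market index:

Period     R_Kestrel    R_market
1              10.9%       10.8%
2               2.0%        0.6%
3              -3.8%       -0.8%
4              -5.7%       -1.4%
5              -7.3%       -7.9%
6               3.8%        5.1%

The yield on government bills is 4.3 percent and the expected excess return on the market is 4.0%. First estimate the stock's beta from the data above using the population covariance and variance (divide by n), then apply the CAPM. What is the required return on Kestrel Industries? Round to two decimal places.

8.42%

Mean R_i = (10.9 + 2.0 − 3.8 − 5.7 − 7.3 + 3.8) / 6 = -0.0167%
Mean R_m = (10.8 + 0.6 − 0.8 − 1.4 − 7.9 + 5.1) / 6 = 1.0667%
Σ(R_i − R̄_i)(R_m − R̄_m) = 207.0967  ⇒  Cov = 207.0967 / 6 = 34.5161
Σ(R_m − R̄_m)² = 201.1933  ⇒  Var(R_m) = 201.1933 / 6 = 33.5322
β = Cov / Var(R_m) = 34.5161 / 33.5322 = 1.0293
E(R) = R_f + β × MRP = 4.3% + 1.0293 × 4.0% = 8.42%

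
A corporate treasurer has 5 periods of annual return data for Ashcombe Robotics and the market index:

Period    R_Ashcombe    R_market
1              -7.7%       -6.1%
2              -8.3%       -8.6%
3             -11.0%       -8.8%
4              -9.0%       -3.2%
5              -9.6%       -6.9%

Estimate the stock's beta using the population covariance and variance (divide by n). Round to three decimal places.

0.182

Mean R_i = (-7.7 − 8.3 − 11.0 − 9.0 − 9.6) / 5 = -9.1200%
Mean R_m = (-6.1 − 8.6 − 8.8 − 3.2 − 6.9) / 5 = -6.7200%
Σ(R_i − R̄_i)(R_m − R̄_m) = 3.7580  ⇒  Cov = 3.7580 / 5 = 0.7516
Σ(R_m − R̄_m)² = 20.6680  ⇒  Var(R_m) = 20.6680 / 5 = 4.1336
β = Cov / Var(R_m) = 0.7516 / 4.1336 = 0.1818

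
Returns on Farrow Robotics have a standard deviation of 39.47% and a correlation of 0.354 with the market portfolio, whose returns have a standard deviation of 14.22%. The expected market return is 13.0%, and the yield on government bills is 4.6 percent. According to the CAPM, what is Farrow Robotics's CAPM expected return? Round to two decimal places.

12.85%

β = ρ × σ_i / σ_m = 0.354 × 39.47% / 14.22% = 0.9826
MRP = 13.0% − 4.6% = 8.40%
E(R) = 4.6% + 0.9826 × 8.4% = 12.85%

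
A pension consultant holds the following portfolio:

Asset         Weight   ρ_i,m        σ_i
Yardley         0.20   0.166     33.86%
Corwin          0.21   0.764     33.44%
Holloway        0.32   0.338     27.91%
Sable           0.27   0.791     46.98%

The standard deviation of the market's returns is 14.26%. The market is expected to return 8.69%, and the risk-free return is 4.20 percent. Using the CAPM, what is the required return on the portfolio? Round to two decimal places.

β_Yardley = 0.166 × 33.86% / 14.26% = 0.3942
β_Corwin = 0.764 × 33.44% / 14.26% = 1.7916
β_Holloway = 0.338 × 27.91% / 14.26% = 0.6615
β_Sable = 0.791 × 46.98% / 14.26% = 2.6060
β_P = Σ w_i β_i = 0.20×0.3942 + 0.21×1.7916 + 0.32×0.6615 + 0.27×2.6060 = 1.3704
MRP = 8.69% − 4.20% = 4.49%
E(R_P) = R_f + β_P × MRP = 4.20% + 1.3704 × 4.49% = 10.35%

10.35%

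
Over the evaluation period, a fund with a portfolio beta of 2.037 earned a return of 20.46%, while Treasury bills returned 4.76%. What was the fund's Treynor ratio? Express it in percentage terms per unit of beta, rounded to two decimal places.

7.71%

Treynor = (R_P − R_f) / β_P = (20.46% − 4.76%) / 2.0370 = 15.70% / 2.0370 = 7.71%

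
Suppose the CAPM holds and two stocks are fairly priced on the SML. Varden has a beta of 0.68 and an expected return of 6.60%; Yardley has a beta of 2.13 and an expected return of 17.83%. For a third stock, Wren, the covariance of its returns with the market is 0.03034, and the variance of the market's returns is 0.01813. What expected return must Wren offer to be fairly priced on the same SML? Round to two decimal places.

MRP = (17.83% − 6.60%) / (2.13 − 0.68) = 7.7448%
R_f = 6.60% − 0.68 × 7.7448% = 1.3335%
β_Wren = Cov / Var(R_m) = 0.03034 / 0.01813 = 1.6735
E(R_Wren) = R_f + β × MRP = 1.3335% + 1.6735 × 7.7448% = 14.29%

14.29%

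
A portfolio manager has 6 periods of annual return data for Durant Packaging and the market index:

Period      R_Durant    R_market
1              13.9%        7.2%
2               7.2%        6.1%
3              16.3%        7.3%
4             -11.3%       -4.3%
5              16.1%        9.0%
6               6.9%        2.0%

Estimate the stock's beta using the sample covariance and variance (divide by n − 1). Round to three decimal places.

Mean R_i = (13.9 + 7.2 + 16.3 − 11.3 + 16.1 + 6.9) / 6 = 8.1833%
Mean R_m = (7.2 + 6.1 + 7.3 − 4.3 + 9.0 + 2.0) / 6 = 4.5500%
Σ(R_i − R̄_i)(R_m − R̄_m) = 246.8750  ⇒  Cov = 246.8750 / 5 = 49.3750
Σ(R_m − R̄_m)² = 121.6150  ⇒  Var(R_m) = 121.6150 / 5 = 24.3230
β = Cov / Var(R_m) = 49.3750 / 24.3230 = 2.0300

2.030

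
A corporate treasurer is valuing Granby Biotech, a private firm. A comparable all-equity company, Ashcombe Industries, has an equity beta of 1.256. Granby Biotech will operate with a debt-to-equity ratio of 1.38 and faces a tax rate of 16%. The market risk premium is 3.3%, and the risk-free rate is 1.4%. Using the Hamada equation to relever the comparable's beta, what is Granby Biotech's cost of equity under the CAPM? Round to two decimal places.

10.35%

β_L = β_U × [1 + (1 − t)(D/E)] = 1.256 × [1 + (1 − 0.16) × 1.38]
    = 1.256 × [1 + 0.84 × 1.38] = 1.256 × 2.1592 = 2.7120
E(R) = R_f + β_L × MRP = 1.4% + 2.7120 × 3.3% = 10.35%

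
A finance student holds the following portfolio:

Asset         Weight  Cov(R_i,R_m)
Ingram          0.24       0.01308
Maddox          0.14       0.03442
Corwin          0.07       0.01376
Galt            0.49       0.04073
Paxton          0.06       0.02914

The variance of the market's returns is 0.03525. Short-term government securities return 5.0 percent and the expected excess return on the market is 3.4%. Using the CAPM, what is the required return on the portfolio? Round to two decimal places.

β_Ingram = 0.01308 / 0.03525 = 0.3711
β_Maddox = 0.03442 / 0.03525 = 0.9765
β_Corwin = 0.01376 / 0.03525 = 0.3904
β_Galt = 0.04073 / 0.03525 = 1.1555
β_Paxton = 0.02914 / 0.03525 = 0.8267
β_P = Σ w_i β_i = 0.24×0.3711 + 0.14×0.9765 + 0.07×0.3904 + 0.49×1.1555 + 0.06×0.8267 = 0.8689
E(R_P) = R_f + β_P × MRP = 5.0% + 0.8689 × 3.4% = 7.95%

7.95%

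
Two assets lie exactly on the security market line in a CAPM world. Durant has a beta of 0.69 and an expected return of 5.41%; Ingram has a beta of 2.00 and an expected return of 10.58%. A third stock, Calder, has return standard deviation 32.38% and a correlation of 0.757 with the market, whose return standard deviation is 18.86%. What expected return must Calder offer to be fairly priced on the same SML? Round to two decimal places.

7.82%

MRP = (10.58% − 5.41%) / (2.00 − 0.69) = 3.9466%
R_f = 5.41% − 0.69 × 3.9466% = 2.6868%
β_Calder = ρ·σ_i/σ_m = 0.757 × 32.38 / 18.86 = 1.2997
E(R_Calder) = R_f + β × MRP = 2.6868% + 1.2997 × 3.9466% = 7.82%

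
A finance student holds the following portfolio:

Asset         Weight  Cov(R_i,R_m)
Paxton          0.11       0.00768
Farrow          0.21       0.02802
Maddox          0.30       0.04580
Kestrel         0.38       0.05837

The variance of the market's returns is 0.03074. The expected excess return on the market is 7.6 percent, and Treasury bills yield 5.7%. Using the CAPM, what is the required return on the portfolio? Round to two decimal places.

16.24%

β_Paxton = 0.00768 / 0.03074 = 0.2498
β_Farrow = 0.02802 / 0.03074 = 0.9115
β_Maddox = 0.04580 / 0.03074 = 1.4899
β_Kestrel = 0.05837 / 0.03074 = 1.8988
β_P = Σ w_i β_i = 0.11×0.2498 + 0.21×0.9115 + 0.30×1.4899 + 0.38×1.8988 = 1.3874
E(R_P) = R_f + β_P × MRP = 5.7% + 1.3874 × 7.6% = 16.24%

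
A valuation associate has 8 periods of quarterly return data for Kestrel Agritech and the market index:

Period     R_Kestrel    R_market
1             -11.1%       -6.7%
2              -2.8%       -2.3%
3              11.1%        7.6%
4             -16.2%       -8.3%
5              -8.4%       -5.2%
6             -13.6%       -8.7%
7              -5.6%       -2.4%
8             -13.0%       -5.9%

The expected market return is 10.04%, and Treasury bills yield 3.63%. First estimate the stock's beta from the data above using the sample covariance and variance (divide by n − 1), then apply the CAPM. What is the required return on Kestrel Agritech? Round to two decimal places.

14.07%

Mean R_i = (-11.1 − 2.8 + 11.1 − 16.2 − 8.4 − 13.6 − 5.6 − 13.0) / 8 = -7.4500%
Mean R_m = (-6.7 − 2.3 + 7.6 − 8.3 − 5.2 − 8.7 − 2.4 − 5.9) / 8 = -3.9875%
Σ(R_i − R̄_i)(R_m − R̄_m) = 314.1150  ⇒  Cov = 314.1150 / 7 = 44.8736
Σ(R_m − R̄_m)² = 192.9288  ⇒  Var(R_m) = 192.9288 / 7 = 27.5613
β = Cov / Var(R_m) = 44.8736 / 27.5613 = 1.6281
MRP = 10.04% − 3.63% = 6.41%
E(R) = R_f + β × MRP = 3.63% + 1.6281 × 6.41% = 14.07%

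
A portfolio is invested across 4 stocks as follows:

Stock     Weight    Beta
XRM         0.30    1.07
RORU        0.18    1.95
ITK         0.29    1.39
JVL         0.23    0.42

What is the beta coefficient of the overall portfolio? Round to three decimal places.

β_P = Σ w_i β_i = 0.30×1.07 + 0.18×1.95 + 0.29×1.39 + 0.23×0.42 = 1.1717

1.172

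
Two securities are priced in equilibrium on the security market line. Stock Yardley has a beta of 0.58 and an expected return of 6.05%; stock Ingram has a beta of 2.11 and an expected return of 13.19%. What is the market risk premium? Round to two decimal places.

4.67%

Both satisfy E(R) = R_f + β·MRP, so the slope of the SML is
MRP = (13.19% − 6.05%) / (2.11 − 0.58) = 7.14% / 1.53 = 4.6667%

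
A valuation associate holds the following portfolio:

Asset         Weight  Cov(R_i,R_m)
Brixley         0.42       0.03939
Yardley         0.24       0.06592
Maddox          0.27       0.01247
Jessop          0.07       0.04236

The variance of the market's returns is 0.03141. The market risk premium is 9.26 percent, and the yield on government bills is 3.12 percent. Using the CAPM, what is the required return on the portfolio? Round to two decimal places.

β_Brixley = 0.03939 / 0.03141 = 1.2541
β_Yardley = 0.06592 / 0.03141 = 2.0987
β_Maddox = 0.01247 / 0.03141 = 0.3970
β_Jessop = 0.04236 / 0.03141 = 1.3486
β_P = Σ w_i β_i = 0.42×1.2541 + 0.24×2.0987 + 0.27×0.3970 + 0.07×1.3486 = 1.2320
E(R_P) = R_f + β_P × MRP = 3.12% + 1.2320 × 9.26% = 14.53%

14.53%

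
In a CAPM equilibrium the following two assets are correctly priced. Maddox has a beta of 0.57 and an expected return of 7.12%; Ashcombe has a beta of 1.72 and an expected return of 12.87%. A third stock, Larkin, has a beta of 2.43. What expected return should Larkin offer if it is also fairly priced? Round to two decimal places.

16.42%

MRP (SML slope) = (12.87% − 7.12%) / (1.72 − 0.57) = 5.75% / 1.15 = 5.0000%
R_f (intercept) = 7.12% − 0.57 × 5.0000% = 4.2700%
E(R_Larkin) = R_f + β × MRP = 4.2700% + 2.43 × 5.0000% = 16.42%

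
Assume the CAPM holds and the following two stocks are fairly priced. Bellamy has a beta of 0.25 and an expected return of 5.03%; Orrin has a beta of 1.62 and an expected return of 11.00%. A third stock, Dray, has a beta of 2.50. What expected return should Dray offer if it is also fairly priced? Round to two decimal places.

14.83%

MRP (SML slope) = (11.00% − 5.03%) / (1.62 − 0.25) = 5.97% / 1.37 = 4.3577%
R_f (intercept) = 5.03% − 0.25 × 4.3577% = 3.9406%
E(R_Dray) = R_f + β × MRP = 3.9406% + 2.50 × 4.3577% = 14.83%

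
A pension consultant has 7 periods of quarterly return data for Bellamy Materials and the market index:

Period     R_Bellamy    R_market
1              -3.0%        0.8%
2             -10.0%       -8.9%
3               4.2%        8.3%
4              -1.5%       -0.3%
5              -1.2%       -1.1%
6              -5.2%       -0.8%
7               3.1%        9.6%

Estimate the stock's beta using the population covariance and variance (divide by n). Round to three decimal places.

Mean R_i = (-3.0 − 10.0 + 4.2 − 1.5 − 1.2 − 5.2 + 3.1) / 7 = -1.9429%
Mean R_m = (0.8 − 8.9 + 8.3 − 0.3 − 1.1 − 0.8 + 9.6) / 7 = 1.0857%
Σ(R_i − R̄_i)(R_m − R̄_m) = 171.9157  ⇒  Cov = 171.9157 / 7 = 24.5594
Σ(R_m − R̄_m)² = 234.5886  ⇒  Var(R_m) = 234.5886 / 7 = 33.5127
β = Cov / Var(R_m) = 24.5594 / 33.5127 = 0.7328

0.733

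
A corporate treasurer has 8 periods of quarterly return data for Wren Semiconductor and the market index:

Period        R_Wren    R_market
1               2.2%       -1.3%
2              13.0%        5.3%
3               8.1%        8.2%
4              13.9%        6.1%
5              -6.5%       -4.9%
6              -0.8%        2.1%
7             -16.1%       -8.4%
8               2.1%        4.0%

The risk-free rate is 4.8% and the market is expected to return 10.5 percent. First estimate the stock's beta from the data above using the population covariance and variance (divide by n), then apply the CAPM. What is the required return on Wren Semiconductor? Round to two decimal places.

Mean R_i = (2.2 + 13.0 + 8.1 + 13.9 − 6.5 − 0.8 − 16.1 + 2.1) / 8 = 1.9875%
Mean R_m = (-1.3 + 5.3 + 8.2 + 6.1 − 4.9 + 2.1 − 8.4 + 4.0) / 8 = 1.3875%
Σ(R_i − R̄_i)(R_m − R̄_m) = 368.9988  ⇒  Cov = 368.9988 / 8 = 46.1249
Σ(R_m − R̄_m)² = 233.8088  ⇒  Var(R_m) = 233.8088 / 8 = 29.2261
β = Cov / Var(R_m) = 46.1249 / 29.2261 = 1.5782
MRP = 10.5% − 4.8% = 5.70%
E(R) = R_f + β × MRP = 4.8% + 1.5782 × 5.7% = 13.80%

13.80%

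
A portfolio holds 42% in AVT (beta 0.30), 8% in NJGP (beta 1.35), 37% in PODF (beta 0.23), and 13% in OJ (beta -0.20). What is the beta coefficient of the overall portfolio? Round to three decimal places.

0.293

β_P = Σ w_i β_i = 0.42×0.30 + 0.08×1.35 + 0.37×0.23 + 0.13×-0.20 = 0.2931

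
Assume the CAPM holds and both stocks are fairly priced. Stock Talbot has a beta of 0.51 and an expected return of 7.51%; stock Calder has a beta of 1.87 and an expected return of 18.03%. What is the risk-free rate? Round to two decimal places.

3.57%

Both satisfy E(R) = R_f + β·MRP, so the slope of the SML is
MRP = (18.03% − 7.51%) / (1.87 − 0.51) = 10.52% / 1.36 = 7.7353%
R_f = E(R_Talbot) − β_Talbot·MRP = 7.51% − 0.51 × 7.7353% = 3.5650%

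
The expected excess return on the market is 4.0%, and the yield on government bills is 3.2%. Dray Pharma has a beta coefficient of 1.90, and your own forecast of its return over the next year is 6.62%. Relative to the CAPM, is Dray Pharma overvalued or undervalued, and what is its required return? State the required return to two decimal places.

Required return = R_f + β·MRP = 3.2% + 1.90 × 4.0% = 10.80%
Forecast 6.62% < required 10.80% → the stock plots below the SML → overvalued.

Overvalued; required return 10.80%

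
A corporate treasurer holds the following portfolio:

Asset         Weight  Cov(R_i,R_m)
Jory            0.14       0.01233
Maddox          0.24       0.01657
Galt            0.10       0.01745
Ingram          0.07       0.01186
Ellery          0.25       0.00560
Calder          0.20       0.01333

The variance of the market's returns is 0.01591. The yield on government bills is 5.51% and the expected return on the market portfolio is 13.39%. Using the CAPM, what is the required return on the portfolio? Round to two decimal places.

β_Jory = 0.01233 / 0.01591 = 0.7750
β_Maddox = 0.01657 / 0.01591 = 1.0415
β_Galt = 0.01745 / 0.01591 = 1.0968
β_Ingram = 0.01186 / 0.01591 = 0.7454
β_Ellery = 0.00560 / 0.01591 = 0.3520
β_Calder = 0.01333 / 0.01591 = 0.8378
β_P = Σ w_i β_i = 0.14×0.7750 + 0.24×1.0415 + 0.10×1.0968 + 0.07×0.7454 + 0.25×0.3520 + 0.20×0.8378 = 0.7759
MRP = 13.39% − 5.51% = 7.88%
E(R_P) = R_f + β_P × MRP = 5.51% + 0.7759 × 7.88% = 11.62%

11.62%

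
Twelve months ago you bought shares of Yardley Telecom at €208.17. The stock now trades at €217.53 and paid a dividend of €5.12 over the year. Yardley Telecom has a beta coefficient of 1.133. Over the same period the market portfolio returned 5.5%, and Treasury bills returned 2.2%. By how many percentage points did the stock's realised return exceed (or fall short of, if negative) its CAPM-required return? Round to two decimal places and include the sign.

+1.02%

Realised HPR = (P1 + D1 − P0) / P0 = (217.53 + 5.12 − 208.17) / 208.17 = 14.48 / 208.17 = 6.9559%
MRP = 5.5% − 2.2% = 3.30%
CAPM required = R_f + β·MRP = 2.2% + 1.133 × 3.3% = 5.9389%
α = realised − required = 6.9559% − 5.9389% = +1.02%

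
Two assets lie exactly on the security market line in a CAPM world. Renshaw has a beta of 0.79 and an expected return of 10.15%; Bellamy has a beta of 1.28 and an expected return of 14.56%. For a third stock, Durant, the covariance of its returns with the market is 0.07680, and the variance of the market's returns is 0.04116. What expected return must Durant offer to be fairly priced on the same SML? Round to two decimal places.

19.83%

MRP = (14.56% − 10.15%) / (1.28 − 0.79) = 9.0000%
R_f = 10.15% − 0.79 × 9.0000% = 3.0400%
β_Durant = Cov / Var(R_m) = 0.07680 / 0.04116 = 1.8659
E(R_Durant) = R_f + β × MRP = 3.0400% + 1.8659 × 9.0000% = 19.83%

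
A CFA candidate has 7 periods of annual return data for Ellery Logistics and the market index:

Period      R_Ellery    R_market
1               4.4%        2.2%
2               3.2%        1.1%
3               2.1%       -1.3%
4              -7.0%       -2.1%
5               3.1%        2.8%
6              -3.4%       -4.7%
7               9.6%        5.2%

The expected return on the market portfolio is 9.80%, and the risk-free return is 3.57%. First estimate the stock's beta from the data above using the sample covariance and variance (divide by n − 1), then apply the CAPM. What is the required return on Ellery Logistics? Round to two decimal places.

12.25%

Mean R_i = (4.4 + 3.2 + 2.1 − 7.0 + 3.1 − 3.4 + 9.6) / 7 = 1.7143%
Mean R_m = (2.2 + 1.1 − 1.3 − 2.1 + 2.8 − 4.7 + 5.2) / 7 = 0.4571%
Σ(R_i − R̄_i)(R_m − R̄_m) = 94.2643  ⇒  Cov = 94.2643 / 6 = 15.7107
Σ(R_m − R̄_m)² = 67.6571  ⇒  Var(R_m) = 67.6571 / 6 = 11.2762
β = Cov / Var(R_m) = 15.7107 / 11.2762 = 1.3933
MRP = 9.80% − 3.57% = 6.23%
E(R) = R_f + β × MRP = 3.57% + 1.3933 × 6.23% = 12.25%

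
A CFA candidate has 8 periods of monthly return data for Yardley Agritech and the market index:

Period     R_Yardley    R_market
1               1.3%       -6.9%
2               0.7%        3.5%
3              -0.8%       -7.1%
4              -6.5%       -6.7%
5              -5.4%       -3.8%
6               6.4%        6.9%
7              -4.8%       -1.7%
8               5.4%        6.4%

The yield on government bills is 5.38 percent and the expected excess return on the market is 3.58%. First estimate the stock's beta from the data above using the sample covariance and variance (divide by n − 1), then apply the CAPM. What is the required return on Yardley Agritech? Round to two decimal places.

7.47%

Mean R_i = (1.3 + 0.7 − 0.8 − 6.5 − 5.4 + 6.4 − 4.8 + 5.4) / 8 = -0.4625%
Mean R_m = (-6.9 + 3.5 − 7.1 − 6.7 − 3.8 + 6.9 − 1.7 + 6.4) / 8 = -1.1750%
Σ(R_i − R̄_i)(R_m − R̄_m) = 145.7625  ⇒  Cov = 145.7625 / 7 = 20.8232
Σ(R_m − R̄_m)² = 250.0150  ⇒  Var(R_m) = 250.0150 / 7 = 35.7164
β = Cov / Var(R_m) = 20.8232 / 35.7164 = 0.5830
E(R) = R_f + β × MRP = 5.38% + 0.5830 × 3.58% = 7.47%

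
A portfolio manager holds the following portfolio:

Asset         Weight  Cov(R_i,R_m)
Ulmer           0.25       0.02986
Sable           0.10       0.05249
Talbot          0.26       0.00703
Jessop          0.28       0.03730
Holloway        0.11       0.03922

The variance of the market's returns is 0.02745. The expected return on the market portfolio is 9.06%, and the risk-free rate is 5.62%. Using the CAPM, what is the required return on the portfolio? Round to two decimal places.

9.29%

β_Ulmer = 0.02986 / 0.02745 = 1.0878
β_Sable = 0.05249 / 0.02745 = 1.9122
β_Talbot = 0.00703 / 0.02745 = 0.2561
β_Jessop = 0.03730 / 0.02745 = 1.3588
β_Holloway = 0.03922 / 0.02745 = 1.4288
β_P = Σ w_i β_i = 0.25×1.0878 + 0.10×1.9122 + 0.26×0.2561 + 0.28×1.3588 + 0.11×1.4288 = 1.0674
MRP = 9.06% − 5.62% = 3.44%
E(R_P) = R_f + β_P × MRP = 5.62% + 1.0674 × 3.44% = 9.29%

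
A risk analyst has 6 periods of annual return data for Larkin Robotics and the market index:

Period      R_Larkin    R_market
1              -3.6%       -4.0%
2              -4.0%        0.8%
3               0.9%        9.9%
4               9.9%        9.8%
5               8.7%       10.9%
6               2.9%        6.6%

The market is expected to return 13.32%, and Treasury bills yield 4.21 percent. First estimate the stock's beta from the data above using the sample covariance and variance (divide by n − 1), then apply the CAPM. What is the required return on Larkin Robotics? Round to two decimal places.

Mean R_i = (-3.6 − 4.0 + 0.9 + 9.9 + 8.7 + 2.9) / 6 = 2.4667%
Mean R_m = (-4.0 + 0.8 + 9.9 + 9.8 + 10.9 + 6.6) / 6 = 5.6667%
Σ(R_i − R̄_i)(R_m − R̄_m) = 147.2333  ⇒  Cov = 147.2333 / 5 = 29.4467
Σ(R_m − R̄_m)² = 180.3933  ⇒  Var(R_m) = 180.3933 / 5 = 36.0787
β = Cov / Var(R_m) = 29.4467 / 36.0787 = 0.8162
MRP = 13.32% − 4.21% = 9.11%
E(R) = R_f + β × MRP = 4.21% + 0.8162 × 9.11% = 11.65%

11.65%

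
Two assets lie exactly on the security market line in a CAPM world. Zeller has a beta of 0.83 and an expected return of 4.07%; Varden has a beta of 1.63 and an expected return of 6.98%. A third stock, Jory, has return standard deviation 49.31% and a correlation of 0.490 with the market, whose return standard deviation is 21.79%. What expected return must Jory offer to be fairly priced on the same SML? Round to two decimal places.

5.08%

MRP = (6.98% − 4.07%) / (1.63 − 0.83) = 3.6375%
R_f = 4.07% − 0.83 × 3.6375% = 1.0509%
β_Jory = ρ·σ_i/σ_m = 0.490 × 49.31 / 21.79 = 1.1089
E(R_Jory) = R_f + β × MRP = 1.0509% + 1.1089 × 3.6375% = 5.08%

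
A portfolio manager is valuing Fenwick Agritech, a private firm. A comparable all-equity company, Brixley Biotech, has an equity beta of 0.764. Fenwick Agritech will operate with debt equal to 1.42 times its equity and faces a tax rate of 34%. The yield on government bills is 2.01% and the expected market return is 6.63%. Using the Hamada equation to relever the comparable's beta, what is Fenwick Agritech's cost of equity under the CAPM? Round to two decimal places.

β_L = β_U × [1 + (1 − t)(D/E)] = 0.764 × [1 + (1 − 0.34) × 1.42]
    = 0.764 × [1 + 0.66 × 1.42] = 0.764 × 1.9372 = 1.4800
MRP = 6.63% − 2.01% = 4.62%
E(R) = R_f + β_L × MRP = 2.01% + 1.4800 × 4.62% = 8.85%

8.85%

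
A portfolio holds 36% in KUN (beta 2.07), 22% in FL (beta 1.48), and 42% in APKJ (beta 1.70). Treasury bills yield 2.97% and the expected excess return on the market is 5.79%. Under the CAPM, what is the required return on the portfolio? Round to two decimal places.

β_P = Σ w_i β_i = 0.36×2.07 + 0.22×1.48 + 0.42×1.70 = 1.7848
E(R_P) = R_f + β_P × MRP = 2.97% + 1.7848 × 5.79% = 13.30%

13.30%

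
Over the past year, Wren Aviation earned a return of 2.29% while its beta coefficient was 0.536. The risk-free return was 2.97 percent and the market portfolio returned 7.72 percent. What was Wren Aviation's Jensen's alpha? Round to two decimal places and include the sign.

-3.23%

Market excess return = 7.72% − 2.97% = 4.75%
CAPM benchmark = R_f + β(R_m − R_f) = 2.97% + 0.536 × 4.75% = 5.51600%
α = actual − benchmark = 2.29% − 5.51600% = -3.23%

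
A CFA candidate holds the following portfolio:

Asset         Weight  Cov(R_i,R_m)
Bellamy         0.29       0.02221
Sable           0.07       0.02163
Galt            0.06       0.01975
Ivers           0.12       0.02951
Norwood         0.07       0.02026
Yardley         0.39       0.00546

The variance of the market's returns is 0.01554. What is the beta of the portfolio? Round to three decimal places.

1.044

β_Bellamy = 0.02221 / 0.01554 = 1.4292
β_Sable = 0.02163 / 0.01554 = 1.3919
β_Galt = 0.01975 / 0.01554 = 1.2709
β_Ivers = 0.02951 / 0.01554 = 1.8990
β_Norwood = 0.02026 / 0.01554 = 1.3037
β_Yardley = 0.00546 / 0.01554 = 0.3514
β_P = Σ w_i β_i = 0.29×1.4292 + 0.07×1.3919 + 0.06×1.2709 + 0.12×1.8990 + 0.07×1.3037 + 0.39×0.3514 = 1.0443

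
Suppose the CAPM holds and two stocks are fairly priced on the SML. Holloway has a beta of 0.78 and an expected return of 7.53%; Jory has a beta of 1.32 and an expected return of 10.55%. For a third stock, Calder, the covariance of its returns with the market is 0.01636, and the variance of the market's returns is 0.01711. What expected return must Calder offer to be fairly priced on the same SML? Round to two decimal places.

MRP = (10.55% − 7.53%) / (1.32 − 0.78) = 5.5926%
R_f = 7.53% − 0.78 × 5.5926% = 3.1678%
β_Calder = Cov / Var(R_m) = 0.01636 / 0.01711 = 0.9562
E(R_Calder) = R_f + β × MRP = 3.1678% + 0.9562 × 5.5926% = 8.52%

8.52%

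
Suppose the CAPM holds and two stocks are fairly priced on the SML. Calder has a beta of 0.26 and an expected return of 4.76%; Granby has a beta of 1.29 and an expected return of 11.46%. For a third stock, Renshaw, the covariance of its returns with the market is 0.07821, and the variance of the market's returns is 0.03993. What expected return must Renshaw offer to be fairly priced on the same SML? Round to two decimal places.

15.81%

MRP = (11.46% − 4.76%) / (1.29 − 0.26) = 6.5049%
R_f = 4.76% − 0.26 × 6.5049% = 3.0687%
β_Renshaw = Cov / Var(R_m) = 0.07821 / 0.03993 = 1.9587
E(R_Renshaw) = R_f + β × MRP = 3.0687% + 1.9587 × 6.5049% = 15.81%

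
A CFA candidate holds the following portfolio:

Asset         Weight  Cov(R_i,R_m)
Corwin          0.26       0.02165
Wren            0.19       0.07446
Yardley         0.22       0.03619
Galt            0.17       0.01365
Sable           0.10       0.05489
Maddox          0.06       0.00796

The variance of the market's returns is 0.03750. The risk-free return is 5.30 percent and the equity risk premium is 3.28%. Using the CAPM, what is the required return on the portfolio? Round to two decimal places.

8.45%

β_Corwin = 0.02165 / 0.03750 = 0.5773
β_Wren = 0.07446 / 0.03750 = 1.9856
β_Yardley = 0.03619 / 0.03750 = 0.9651
β_Galt = 0.01365 / 0.03750 = 0.3640
β_Sable = 0.05489 / 0.03750 = 1.4637
β_Maddox = 0.00796 / 0.03750 = 0.2123
β_P = Σ w_i β_i = 0.26×0.5773 + 0.19×1.9856 + 0.22×0.9651 + 0.17×0.3640 + 0.10×1.4637 + 0.06×0.2123 = 0.9607
E(R_P) = R_f + β_P × MRP = 5.30% + 0.9607 × 3.28% = 8.45%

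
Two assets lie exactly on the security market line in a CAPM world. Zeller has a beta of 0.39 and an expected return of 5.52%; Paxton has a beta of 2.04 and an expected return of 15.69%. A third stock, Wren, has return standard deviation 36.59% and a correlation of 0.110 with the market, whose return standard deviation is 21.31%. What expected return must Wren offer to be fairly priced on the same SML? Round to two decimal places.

MRP = (15.69% − 5.52%) / (2.04 − 0.39) = 6.1636%
R_f = 5.52% − 0.39 × 6.1636% = 3.1162%
β_Wren = ρ·σ_i/σ_m = 0.110 × 36.59 / 21.31 = 0.1889
E(R_Wren) = R_f + β × MRP = 3.1162% + 0.1889 × 6.1636% = 4.28%

4.28%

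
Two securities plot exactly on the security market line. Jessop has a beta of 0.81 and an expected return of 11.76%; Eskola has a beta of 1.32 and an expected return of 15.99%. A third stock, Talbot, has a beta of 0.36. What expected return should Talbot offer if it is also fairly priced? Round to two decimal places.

8.03%

MRP (SML slope) = (15.99% − 11.76%) / (1.32 − 0.81) = 4.23% / 0.51 = 8.2941%
R_f (intercept) = 11.76% − 0.81 × 8.2941% = 5.0418%
E(R_Talbot) = R_f + β × MRP = 5.0418% + 0.36 × 8.2941% = 8.03%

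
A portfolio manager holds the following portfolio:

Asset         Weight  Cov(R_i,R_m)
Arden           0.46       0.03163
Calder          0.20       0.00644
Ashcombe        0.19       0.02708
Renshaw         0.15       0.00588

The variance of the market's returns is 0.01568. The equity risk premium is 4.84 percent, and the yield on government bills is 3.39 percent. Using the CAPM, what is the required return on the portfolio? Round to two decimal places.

10.14%

β_Arden = 0.03163 / 0.01568 = 2.0172
β_Calder = 0.00644 / 0.01568 = 0.4107
β_Ashcombe = 0.02708 / 0.01568 = 1.7270
β_Renshaw = 0.00588 / 0.01568 = 0.3750
β_P = Σ w_i β_i = 0.46×2.0172 + 0.20×0.4107 + 0.19×1.7270 + 0.15×0.3750 = 1.3944
E(R_P) = R_f + β_P × MRP = 3.39% + 1.3944 × 4.84% = 10.14%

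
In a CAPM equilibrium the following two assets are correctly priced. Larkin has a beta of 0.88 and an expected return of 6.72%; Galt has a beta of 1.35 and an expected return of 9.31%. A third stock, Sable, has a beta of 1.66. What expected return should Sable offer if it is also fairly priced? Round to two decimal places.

11.02%

MRP (SML slope) = (9.31% − 6.72%) / (1.35 − 0.88) = 2.59% / 0.47 = 5.5106%
R_f (intercept) = 6.72% − 0.88 × 5.5106% = 1.8707%
E(R_Sable) = R_f + β × MRP = 1.8707% + 1.66 × 5.5106% = 11.02%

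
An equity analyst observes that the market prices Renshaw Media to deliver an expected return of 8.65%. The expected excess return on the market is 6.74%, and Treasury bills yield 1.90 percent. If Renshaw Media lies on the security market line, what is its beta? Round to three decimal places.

1.001

β = (E(R) − R_f) / MRP = (8.65% − 1.90%) / 6.74% = 6.75% / 6.74% = 1.001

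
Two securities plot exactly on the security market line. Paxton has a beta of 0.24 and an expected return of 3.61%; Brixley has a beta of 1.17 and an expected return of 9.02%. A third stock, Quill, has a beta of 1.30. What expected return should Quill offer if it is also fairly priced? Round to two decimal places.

9.78%

MRP (SML slope) = (9.02% − 3.61%) / (1.17 − 0.24) = 5.41% / 0.93 = 5.8172%
R_f (intercept) = 3.61% − 0.24 × 5.8172% = 2.2139%
E(R_Quill) = R_f + β × MRP = 2.2139% + 1.30 × 5.8172% = 9.78%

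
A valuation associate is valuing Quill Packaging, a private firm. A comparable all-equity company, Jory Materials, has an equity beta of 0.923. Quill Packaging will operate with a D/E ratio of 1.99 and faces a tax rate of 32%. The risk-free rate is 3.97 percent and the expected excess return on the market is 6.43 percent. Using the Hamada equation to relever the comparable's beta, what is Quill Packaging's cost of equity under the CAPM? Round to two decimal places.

β_L = β_U × [1 + (1 − t)(D/E)] = 0.923 × [1 + (1 − 0.32) × 1.99]
    = 0.923 × [1 + 0.68 × 1.99] = 0.923 × 2.3532 = 2.1720
E(R) = R_f + β_L × MRP = 3.97% + 2.1720 × 6.43% = 17.94%

17.94%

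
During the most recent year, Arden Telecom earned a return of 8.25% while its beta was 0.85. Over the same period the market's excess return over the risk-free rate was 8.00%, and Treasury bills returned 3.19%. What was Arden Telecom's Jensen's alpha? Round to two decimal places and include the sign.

-1.74%

CAPM benchmark = R_f + β(R_m − R_f) = 3.19% + 0.85 × 8.00% = 9.9900%
α = actual − benchmark = 8.25% − 9.9900% = -1.74%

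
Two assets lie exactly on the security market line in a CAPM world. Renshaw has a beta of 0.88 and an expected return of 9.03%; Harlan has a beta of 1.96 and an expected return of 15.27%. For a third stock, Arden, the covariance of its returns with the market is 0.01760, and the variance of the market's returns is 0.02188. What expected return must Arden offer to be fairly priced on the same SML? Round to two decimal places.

8.59%

MRP = (15.27% − 9.03%) / (1.96 − 0.88) = 5.7778%
R_f = 9.03% − 0.88 × 5.7778% = 3.9455%
β_Arden = Cov / Var(R_m) = 0.01760 / 0.02188 = 0.8044
E(R_Arden) = R_f + β × MRP = 3.9455% + 0.8044 × 5.7778% = 8.59%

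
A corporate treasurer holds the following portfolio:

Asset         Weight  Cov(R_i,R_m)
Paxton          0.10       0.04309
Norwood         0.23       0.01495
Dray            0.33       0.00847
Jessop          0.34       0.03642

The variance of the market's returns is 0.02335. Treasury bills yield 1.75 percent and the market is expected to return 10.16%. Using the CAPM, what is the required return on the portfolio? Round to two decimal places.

10.01%

β_Paxton = 0.04309 / 0.02335 = 1.8454
β_Norwood = 0.01495 / 0.02335 = 0.6403
β_Dray = 0.00847 / 0.02335 = 0.3627
β_Jessop = 0.03642 / 0.02335 = 1.5597
β_P = Σ w_i β_i = 0.10×1.8454 + 0.23×0.6403 + 0.33×0.3627 + 0.34×1.5597 = 0.9818
MRP = 10.16% − 1.75% = 8.41%
E(R_P) = R_f + β_P × MRP = 1.75% + 0.9818 × 8.41% = 10.01%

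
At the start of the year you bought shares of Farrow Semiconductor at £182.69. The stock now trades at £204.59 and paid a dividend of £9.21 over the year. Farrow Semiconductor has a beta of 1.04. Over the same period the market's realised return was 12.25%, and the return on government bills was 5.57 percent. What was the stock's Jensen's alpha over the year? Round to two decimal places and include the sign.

Realised HPR = (P1 + D1 − P0) / P0 = (204.59 + 9.21 − 182.69) / 182.69 = 31.11 / 182.69 = 17.0288%
MRP = 12.25% − 5.57% = 6.68%
CAPM required = R_f + β·MRP = 5.57% + 1.04 × 6.68% = 12.5172%
α = realised − required = 17.0288% − 12.5172% = +4.51%

+4.51%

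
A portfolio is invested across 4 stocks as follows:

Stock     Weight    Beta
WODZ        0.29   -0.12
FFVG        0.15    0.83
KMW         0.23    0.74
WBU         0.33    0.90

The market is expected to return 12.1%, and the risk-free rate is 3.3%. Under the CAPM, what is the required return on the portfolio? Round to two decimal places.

β_P = Σ w_i β_i = 0.29×-0.12 + 0.15×0.83 + 0.23×0.74 + 0.33×0.90 = 0.5569
MRP = 12.1% − 3.3% = 8.80%
E(R_P) = R_f + β_P × MRP = 3.3% + 0.5569 × 8.8% = 8.20%

8.20%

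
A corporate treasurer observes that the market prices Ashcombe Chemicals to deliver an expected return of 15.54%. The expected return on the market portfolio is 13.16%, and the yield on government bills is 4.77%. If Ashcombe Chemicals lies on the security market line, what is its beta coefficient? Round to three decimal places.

MRP = 13.16% − 4.77% = 8.39%
β = (E(R) − R_f) / MRP = (15.54% − 4.77%) / 8.39% = 10.77% / 8.39% = 1.284

1.284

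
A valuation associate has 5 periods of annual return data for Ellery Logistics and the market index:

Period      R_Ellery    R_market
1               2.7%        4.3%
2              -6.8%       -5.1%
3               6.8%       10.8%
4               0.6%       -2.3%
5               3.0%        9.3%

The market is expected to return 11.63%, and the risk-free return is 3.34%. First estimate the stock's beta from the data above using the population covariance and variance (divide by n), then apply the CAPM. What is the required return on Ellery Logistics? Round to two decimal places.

Mean R_i = (2.7 − 6.8 + 6.8 + 0.6 + 3.0) / 5 = 1.2600%
Mean R_m = (4.3 − 5.1 + 10.8 − 2.3 + 9.3) / 5 = 3.4000%
Σ(R_i − R̄_i)(R_m − R̄_m) = 124.8300  ⇒  Cov = 124.8300 / 5 = 24.9660
Σ(R_m − R̄_m)² = 195.1200  ⇒  Var(R_m) = 195.1200 / 5 = 39.0240
β = Cov / Var(R_m) = 24.9660 / 39.0240 = 0.6398
MRP = 11.63% − 3.34% = 8.29%
E(R) = R_f + β × MRP = 3.34% + 0.6398 × 8.29% = 8.64%

8.64%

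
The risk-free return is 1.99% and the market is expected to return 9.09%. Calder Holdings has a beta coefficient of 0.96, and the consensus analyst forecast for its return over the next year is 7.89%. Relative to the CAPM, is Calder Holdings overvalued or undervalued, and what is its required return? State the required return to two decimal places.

MRP = 9.09% − 1.99% = 7.10%
Required return = R_f + β·MRP = 1.99% + 0.96 × 7.10% = 8.81%
Forecast 7.89% < required 8.81% → the stock plots below the SML → overvalued.

Overvalued; required return 8.81%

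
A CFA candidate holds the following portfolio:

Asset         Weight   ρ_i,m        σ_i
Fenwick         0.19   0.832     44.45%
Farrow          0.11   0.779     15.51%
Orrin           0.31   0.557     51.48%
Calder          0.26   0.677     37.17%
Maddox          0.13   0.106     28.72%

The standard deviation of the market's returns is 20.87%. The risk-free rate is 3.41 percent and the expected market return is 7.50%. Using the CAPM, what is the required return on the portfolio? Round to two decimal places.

β_Fenwick = 0.832 × 44.45% / 20.87% = 1.7720
β_Farrow = 0.779 × 15.51% / 20.87% = 0.5789
β_Orrin = 0.557 × 51.48% / 20.87% = 1.3740
β_Calder = 0.677 × 37.17% / 20.87% = 1.2058
β_Maddox = 0.106 × 28.72% / 20.87% = 0.1459
β_P = Σ w_i β_i = 0.19×1.7720 + 0.11×0.5789 + 0.31×1.3740 + 0.26×1.2058 + 0.13×0.1459 = 1.1588
MRP = 7.50% − 3.41% = 4.09%
E(R_P) = R_f + β_P × MRP = 3.41% + 1.1588 × 4.09% = 8.15%

8.15%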